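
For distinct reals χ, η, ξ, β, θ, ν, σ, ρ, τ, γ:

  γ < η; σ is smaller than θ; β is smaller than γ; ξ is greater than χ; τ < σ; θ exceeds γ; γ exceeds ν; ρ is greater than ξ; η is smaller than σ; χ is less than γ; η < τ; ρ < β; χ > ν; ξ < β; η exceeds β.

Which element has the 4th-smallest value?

ρ

Chaining the given pairs: ν < χ < ξ < ρ < β < γ < η < τ < σ < θ.
Counting 4 from the smallest end gives ρ.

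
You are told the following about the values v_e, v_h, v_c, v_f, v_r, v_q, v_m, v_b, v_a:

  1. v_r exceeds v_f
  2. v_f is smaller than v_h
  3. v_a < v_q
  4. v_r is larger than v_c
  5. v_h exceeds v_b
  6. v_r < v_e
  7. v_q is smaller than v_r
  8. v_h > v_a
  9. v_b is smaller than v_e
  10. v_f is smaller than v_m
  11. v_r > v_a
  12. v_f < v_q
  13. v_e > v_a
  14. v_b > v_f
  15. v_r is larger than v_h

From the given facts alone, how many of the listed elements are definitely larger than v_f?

6

From v_f the given relations immediately reach v_b, v_h, v_m, v_q, v_r.
From those, v_e — 6 in total.
No other element is forced above v_f by the given relations, so the count is 6.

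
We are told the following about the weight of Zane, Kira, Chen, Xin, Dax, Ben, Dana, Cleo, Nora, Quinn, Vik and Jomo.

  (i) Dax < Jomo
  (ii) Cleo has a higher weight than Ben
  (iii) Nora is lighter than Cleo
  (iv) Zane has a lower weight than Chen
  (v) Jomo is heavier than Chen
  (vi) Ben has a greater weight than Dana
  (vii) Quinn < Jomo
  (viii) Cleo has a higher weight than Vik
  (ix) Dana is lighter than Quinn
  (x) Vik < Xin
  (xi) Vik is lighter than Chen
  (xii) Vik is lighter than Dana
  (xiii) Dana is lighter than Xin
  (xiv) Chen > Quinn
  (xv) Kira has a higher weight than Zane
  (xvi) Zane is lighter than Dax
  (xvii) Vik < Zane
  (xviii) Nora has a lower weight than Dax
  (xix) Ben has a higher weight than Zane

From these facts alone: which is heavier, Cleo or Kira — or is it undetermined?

undetermined

Following every chain through Cleo: below Cleo we get Vik, Dana, Nora, Zane, Ben.
Kira is not reached, and no chain runs the other way from Kira to Cleo.
So the given relations leave the order of Cleo and Kira undetermined.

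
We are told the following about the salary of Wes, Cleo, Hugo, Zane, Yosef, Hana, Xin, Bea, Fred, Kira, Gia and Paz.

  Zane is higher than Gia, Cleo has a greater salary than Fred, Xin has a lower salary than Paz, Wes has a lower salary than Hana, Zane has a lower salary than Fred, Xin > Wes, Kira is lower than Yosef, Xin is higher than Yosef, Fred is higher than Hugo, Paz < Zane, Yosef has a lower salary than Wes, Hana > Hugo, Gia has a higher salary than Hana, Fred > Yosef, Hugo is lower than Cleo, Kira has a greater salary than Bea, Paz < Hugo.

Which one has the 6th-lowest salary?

Paz

The consecutive relations fix a unique order: Bea < Kira < Yosef < Wes < Xin < Paz < Hugo < Hana < Gia < Zane < Fred < Cleo.
Counting 6 from the smallest end gives Paz.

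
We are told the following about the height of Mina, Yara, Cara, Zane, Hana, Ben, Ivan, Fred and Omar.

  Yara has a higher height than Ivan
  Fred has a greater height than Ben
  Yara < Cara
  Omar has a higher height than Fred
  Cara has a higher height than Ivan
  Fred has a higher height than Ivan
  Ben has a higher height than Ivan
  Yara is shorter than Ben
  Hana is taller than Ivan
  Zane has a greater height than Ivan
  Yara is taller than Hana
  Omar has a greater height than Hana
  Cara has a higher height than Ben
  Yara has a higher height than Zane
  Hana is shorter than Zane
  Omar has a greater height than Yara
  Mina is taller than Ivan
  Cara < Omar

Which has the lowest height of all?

Hana is not least since Ivan < Hana; Mina is not least since Ivan < Mina; Zane is not least since Ivan < Zane; Yara is not least since Ivan < Yara; Ben is not least since Yara < Ben; Fred is not least since Ivan < Fred; Cara is not least since Ivan < Cara; Omar is not least since Fred < Omar.
Only Ivan has nothing below it, so Ivan is the lowest height.

Ivan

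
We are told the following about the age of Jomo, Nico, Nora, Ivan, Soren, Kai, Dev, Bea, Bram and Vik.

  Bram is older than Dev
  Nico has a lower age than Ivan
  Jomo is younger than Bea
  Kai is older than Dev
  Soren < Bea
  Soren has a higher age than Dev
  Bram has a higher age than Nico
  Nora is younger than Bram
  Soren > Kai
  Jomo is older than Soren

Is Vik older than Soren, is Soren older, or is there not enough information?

undetermined

Following every chain through Soren: above Soren we get Jomo, Bea; below Soren we get Dev, Kai.
Vik is not reached, and no chain runs the other way from Vik to Soren.
So the given relations leave the order of Soren and Vik undetermined.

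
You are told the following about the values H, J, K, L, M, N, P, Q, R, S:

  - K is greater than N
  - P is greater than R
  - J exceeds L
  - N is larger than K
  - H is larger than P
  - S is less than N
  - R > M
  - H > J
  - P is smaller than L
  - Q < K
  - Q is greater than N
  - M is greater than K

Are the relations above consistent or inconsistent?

Chaining the given relations yields N < Q < K, so N < K. But one relation states K < N. These cannot both hold.

inconsistent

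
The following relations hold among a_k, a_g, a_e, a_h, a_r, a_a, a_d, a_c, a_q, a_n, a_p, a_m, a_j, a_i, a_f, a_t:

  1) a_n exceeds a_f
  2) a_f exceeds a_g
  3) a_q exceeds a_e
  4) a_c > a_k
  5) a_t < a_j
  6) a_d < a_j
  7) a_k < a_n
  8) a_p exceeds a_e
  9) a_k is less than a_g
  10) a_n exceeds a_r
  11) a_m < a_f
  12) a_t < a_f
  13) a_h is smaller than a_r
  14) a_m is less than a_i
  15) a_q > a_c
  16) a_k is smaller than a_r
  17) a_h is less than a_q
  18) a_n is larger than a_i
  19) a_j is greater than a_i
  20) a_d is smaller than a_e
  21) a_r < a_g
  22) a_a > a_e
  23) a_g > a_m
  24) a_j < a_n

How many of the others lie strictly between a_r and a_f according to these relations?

1

The relations place a_r below a_f. An element lies strictly between them when it is forced above a_r and also forced below a_f.
Above a_r: {a_g, a_n}. Below a_f: {a_m, a_k, a_t, a_h, a_g}.
Intersection: {a_g} — 1.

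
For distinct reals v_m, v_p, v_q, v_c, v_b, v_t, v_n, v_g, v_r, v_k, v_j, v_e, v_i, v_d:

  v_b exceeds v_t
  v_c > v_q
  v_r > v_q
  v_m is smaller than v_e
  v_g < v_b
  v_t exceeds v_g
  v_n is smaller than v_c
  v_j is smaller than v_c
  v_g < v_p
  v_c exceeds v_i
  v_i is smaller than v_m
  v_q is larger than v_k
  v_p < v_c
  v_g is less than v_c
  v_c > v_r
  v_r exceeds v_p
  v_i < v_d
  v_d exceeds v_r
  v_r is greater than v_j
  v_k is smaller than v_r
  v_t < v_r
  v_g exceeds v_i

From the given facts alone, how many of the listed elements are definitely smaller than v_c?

9

From v_c the given relations immediately reach v_j, v_q, v_i, v_g, v_n, v_p, v_r.
From those, v_k, v_t — 9 in total.
No other element is forced below v_c by the given relations, so the count is 9.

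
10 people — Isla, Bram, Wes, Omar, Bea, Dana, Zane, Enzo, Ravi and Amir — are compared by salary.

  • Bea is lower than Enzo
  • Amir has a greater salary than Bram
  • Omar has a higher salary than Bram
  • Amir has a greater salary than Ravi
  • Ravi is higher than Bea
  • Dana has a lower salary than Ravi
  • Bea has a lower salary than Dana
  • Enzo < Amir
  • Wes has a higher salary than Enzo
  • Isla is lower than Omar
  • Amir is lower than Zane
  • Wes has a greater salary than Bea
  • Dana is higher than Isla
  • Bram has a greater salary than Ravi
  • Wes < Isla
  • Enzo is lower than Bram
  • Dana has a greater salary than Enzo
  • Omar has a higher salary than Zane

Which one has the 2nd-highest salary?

Zane

Piecing the relations together gives one ordering: Bea < Enzo < Wes < Isla < Dana < Ravi < Bram < Amir < Zane < Omar.
Counting 2 from the largest end gives Zane.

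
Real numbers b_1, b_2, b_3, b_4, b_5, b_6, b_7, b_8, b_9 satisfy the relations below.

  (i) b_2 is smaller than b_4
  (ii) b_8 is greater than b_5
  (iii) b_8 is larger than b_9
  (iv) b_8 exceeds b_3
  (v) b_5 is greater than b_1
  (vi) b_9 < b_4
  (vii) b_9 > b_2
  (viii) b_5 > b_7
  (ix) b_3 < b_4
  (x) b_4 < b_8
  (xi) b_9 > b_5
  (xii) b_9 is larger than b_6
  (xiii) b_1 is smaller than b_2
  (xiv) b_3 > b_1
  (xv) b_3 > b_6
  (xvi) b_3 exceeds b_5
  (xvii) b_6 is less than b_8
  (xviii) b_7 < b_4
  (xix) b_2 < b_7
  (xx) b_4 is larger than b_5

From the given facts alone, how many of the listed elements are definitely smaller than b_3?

5

The elements the relations force below b_3 are b_1, b_2, b_6, b_7, b_5 — no chain reaches any other.
That is 5.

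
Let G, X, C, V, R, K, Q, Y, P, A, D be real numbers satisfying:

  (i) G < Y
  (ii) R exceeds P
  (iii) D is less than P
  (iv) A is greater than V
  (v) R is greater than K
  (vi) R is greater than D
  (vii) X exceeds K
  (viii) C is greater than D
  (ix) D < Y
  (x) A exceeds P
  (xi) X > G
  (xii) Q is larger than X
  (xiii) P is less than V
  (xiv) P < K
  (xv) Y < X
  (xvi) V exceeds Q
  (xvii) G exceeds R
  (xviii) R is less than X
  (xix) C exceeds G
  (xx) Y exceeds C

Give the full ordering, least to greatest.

D < P < K < R < G < C < Y < X < Q < V < A

Nothing is placed below D, so it is least; from there D < P; P < K; K < R; R < G; G < C; C < Y; Y < X; X < Q; Q < V; V < A, each given directly.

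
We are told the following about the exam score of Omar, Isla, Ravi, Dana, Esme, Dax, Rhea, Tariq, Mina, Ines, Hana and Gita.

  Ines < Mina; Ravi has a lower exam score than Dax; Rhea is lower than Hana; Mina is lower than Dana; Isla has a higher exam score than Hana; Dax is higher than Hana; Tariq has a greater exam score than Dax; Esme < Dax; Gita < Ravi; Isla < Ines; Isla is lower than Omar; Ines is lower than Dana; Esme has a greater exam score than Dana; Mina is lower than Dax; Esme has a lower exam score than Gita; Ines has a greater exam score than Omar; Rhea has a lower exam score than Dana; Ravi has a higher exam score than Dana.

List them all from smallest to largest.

The consecutive links are each given: Rhea < Hana; Hana < Isla; Isla < Omar; Omar < Ines; Ines < Mina; Mina < Dana; Dana < Esme; Esme < Gita; Gita < Ravi; Ravi < Dax; Dax < Tariq.

Rhea < Hana < Isla < Omar < Ines < Mina < Dana < Esme < Gita < Ravi < Dax < Tariq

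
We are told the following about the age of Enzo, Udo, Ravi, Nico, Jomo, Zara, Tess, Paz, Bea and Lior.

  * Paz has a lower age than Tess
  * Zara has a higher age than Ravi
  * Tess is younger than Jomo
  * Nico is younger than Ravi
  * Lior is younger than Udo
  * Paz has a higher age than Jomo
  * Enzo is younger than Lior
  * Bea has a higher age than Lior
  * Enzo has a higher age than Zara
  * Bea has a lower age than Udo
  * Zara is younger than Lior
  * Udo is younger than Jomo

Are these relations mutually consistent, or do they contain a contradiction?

Chaining the given relations yields Jomo < Paz < Tess, so Jomo < Tess. But one relation states Tess < Jomo. These cannot both hold.

inconsistent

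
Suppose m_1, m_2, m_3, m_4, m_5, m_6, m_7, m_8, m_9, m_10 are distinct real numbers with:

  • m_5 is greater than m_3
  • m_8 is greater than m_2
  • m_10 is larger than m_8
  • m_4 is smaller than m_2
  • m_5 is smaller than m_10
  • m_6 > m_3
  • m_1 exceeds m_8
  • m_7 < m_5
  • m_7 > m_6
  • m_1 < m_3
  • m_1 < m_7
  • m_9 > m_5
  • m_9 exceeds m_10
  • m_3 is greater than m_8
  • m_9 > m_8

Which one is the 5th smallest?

Piecing the relations together gives one ordering: m_4 < m_2 < m_8 < m_1 < m_3 < m_6 < m_7 < m_5 < m_10 < m_9.
Counting 5 from the smallest end gives m_3.

m_3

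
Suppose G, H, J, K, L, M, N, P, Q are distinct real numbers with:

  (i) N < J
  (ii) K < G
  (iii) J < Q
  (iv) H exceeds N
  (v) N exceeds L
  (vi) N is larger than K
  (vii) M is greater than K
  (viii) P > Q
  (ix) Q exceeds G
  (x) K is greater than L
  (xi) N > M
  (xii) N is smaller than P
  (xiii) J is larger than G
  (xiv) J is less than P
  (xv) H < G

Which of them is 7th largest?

The consecutive relations fix a unique order: L < K < M < N < H < G < J < Q < P.
Counting 7 from the largest end gives M.

M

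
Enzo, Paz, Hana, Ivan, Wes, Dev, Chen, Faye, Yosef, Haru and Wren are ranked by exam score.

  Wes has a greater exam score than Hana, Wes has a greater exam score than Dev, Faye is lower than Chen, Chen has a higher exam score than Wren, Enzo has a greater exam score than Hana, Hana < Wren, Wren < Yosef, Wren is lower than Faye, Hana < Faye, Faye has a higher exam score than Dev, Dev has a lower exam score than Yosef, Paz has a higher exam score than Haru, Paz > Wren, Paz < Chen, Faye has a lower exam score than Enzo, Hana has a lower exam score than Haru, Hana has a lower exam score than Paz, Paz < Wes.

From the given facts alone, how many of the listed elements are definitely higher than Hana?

8

From Hana the given relations immediately reach Haru, Wren, Paz, Faye, Wes, Enzo.
From those, Yosef, Chen — 8 in total.
Nothing else is reachable above Hana; 8 in all.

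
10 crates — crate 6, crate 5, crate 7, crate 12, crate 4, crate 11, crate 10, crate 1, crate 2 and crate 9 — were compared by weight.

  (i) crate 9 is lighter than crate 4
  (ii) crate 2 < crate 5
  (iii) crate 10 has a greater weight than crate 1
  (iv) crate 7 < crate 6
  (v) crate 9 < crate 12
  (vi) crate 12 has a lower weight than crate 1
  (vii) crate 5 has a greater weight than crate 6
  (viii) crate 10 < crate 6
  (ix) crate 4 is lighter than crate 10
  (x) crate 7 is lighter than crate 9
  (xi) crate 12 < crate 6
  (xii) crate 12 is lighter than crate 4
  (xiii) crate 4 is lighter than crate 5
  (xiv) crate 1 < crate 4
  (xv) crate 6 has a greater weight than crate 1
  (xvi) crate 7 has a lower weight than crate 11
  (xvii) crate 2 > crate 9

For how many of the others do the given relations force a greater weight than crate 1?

4

From crate 1 the given relations immediately reach crate 4, crate 10, crate 6.
From those, crate 5 — 4 in total.
Nothing else is reachable above crate 1; 4 in all.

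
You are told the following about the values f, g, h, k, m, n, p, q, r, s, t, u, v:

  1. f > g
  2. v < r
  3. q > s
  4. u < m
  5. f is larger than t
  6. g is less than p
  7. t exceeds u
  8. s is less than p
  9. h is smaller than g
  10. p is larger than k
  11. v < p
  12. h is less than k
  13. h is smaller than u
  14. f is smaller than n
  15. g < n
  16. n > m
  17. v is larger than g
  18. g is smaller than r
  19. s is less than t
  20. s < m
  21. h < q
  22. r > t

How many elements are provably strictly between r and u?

1

The relations place u below r. An element lies strictly between them when it is forced above u and also forced below r.
Above u: {t, f, m, n}. Below r: {h, s, g, t, v}.
Intersection: {t} — 1.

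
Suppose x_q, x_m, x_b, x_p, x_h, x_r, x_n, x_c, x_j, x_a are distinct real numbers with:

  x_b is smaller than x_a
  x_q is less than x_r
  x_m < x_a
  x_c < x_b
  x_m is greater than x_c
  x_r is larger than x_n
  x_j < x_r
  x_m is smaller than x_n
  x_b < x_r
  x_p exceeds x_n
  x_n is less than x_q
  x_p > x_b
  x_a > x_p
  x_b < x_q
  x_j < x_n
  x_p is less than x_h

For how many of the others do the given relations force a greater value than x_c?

The elements the relations force above x_c are x_m, x_b, x_n, x_p, x_q, x_r, x_h, x_a — no chain reaches any other.
That is 8.

8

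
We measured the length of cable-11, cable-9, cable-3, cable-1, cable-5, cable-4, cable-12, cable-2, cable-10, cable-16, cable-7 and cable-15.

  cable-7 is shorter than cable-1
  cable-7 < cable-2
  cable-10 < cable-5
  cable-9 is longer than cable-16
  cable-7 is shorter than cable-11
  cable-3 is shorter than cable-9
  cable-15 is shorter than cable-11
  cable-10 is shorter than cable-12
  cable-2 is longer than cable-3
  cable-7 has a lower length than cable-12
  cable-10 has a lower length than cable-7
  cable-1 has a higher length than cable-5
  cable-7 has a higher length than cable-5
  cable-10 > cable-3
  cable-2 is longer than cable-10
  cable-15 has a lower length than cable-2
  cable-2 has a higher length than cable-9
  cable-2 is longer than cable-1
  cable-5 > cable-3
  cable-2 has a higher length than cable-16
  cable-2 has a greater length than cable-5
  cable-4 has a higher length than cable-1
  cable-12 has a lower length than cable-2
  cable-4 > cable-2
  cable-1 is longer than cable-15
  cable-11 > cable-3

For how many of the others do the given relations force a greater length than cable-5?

6

Directly above cable-5: cable-7, cable-1, cable-2.
One step further: cable-12, cable-11, cable-4 (6 so far).
No other element is forced above cable-5 by the given relations, so the count is 6.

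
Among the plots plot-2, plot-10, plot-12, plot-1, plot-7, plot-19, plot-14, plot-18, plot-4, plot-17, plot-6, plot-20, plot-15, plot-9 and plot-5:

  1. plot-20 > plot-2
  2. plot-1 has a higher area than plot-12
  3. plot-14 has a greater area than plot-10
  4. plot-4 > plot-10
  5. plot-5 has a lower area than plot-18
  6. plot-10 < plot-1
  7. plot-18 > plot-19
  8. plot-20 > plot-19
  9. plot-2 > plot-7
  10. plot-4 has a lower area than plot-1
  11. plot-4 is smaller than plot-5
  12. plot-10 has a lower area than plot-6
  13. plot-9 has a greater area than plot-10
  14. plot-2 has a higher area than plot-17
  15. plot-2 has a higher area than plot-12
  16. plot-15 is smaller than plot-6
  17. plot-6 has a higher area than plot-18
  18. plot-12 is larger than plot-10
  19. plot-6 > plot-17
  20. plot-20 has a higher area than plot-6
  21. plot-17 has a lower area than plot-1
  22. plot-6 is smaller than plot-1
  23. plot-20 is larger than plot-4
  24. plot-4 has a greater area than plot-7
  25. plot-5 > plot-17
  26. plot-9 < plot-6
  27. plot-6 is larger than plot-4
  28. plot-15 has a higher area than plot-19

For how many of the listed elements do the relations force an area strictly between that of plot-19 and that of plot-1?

3

The relations place plot-19 below plot-1. An element lies strictly between them when it is forced above plot-19 and also forced below plot-1.
Above plot-19: {plot-15, plot-18, plot-6, plot-20}. Below plot-1: {plot-10, plot-17, plot-7, plot-12, plot-15, plot-4, plot-5, plot-18, plot-9, plot-6}.
Intersection: {plot-15, plot-18, plot-6} — 3.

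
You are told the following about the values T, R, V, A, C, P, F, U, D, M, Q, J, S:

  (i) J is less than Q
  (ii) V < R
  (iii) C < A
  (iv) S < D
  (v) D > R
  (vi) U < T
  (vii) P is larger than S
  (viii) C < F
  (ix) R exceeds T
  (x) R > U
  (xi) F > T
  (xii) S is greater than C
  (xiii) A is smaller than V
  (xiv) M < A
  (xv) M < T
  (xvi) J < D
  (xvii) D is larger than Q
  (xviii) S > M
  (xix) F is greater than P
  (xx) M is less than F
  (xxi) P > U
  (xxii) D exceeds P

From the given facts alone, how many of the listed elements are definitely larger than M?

8

Directly above M: A, S, T, F.
One step further: P, V, R, D (8 so far).
Nothing else is reachable above M; 8 in all.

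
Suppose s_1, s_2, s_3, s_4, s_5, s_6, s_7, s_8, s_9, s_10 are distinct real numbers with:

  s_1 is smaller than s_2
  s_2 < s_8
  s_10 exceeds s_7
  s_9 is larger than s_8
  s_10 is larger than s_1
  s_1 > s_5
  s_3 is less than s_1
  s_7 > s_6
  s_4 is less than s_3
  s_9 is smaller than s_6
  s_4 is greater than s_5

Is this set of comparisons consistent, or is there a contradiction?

consistent

The single ordering s_5 < s_4 < s_3 < s_1 < s_2 < s_8 < s_9 < s_6 < s_7 < s_10 satisfies every listed relation, so no contradiction arises.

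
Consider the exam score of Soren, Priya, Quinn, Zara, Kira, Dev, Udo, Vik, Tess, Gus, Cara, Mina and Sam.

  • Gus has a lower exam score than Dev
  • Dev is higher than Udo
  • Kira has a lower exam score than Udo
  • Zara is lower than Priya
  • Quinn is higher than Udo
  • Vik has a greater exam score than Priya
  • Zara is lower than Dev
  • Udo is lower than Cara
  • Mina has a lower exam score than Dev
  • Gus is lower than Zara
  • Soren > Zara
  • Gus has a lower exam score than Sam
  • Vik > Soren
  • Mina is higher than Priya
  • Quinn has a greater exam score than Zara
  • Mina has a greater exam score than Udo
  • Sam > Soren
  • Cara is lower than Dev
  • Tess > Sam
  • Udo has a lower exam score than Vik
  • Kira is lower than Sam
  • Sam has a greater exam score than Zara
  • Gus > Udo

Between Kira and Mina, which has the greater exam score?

Chaining the given relations: Kira < Udo < Gus < Zara < Priya < Mina.
So Kira < Mina; Mina is the higher of the two.

Mina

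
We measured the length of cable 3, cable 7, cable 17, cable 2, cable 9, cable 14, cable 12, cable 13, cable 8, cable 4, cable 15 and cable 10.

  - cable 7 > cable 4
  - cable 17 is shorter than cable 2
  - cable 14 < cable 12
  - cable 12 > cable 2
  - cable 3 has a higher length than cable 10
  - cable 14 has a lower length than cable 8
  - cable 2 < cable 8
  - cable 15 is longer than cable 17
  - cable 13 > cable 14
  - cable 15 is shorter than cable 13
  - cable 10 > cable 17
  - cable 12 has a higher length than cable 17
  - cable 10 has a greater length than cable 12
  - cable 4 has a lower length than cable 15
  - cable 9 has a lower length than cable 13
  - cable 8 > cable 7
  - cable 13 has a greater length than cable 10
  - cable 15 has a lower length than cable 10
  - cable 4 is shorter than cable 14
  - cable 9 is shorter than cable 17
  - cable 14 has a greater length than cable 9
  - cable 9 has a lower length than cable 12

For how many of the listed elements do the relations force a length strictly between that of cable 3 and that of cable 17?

The relations place cable 17 below cable 3. An element lies strictly between them when it is forced above cable 17 and also forced below cable 3.
Above cable 17: {cable 15, cable 2, cable 12, cable 10, cable 13, cable 8}. Below cable 3: {cable 9, cable 4, cable 14, cable 15, cable 2, cable 12, cable 10}.
Intersection: {cable 15, cable 2, cable 12, cable 10} — 4.

4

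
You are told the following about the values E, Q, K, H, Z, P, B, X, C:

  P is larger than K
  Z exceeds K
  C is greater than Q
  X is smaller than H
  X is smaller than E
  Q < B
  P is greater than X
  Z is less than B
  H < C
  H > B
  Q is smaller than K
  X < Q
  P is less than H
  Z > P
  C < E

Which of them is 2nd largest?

Chaining the given pairs: X < Q < K < P < Z < B < H < C < E.
Counting 2 from the largest end gives C.

C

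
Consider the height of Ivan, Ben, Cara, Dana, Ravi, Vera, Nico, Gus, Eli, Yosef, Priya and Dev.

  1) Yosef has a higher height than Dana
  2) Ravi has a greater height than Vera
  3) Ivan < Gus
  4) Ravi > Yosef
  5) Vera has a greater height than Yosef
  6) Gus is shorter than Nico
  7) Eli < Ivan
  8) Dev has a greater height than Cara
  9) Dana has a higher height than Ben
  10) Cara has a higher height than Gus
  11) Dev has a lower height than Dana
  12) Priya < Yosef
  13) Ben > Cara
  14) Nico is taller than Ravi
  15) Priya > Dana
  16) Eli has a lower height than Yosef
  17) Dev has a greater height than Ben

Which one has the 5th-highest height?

Priya

The consecutive relations fix a unique order: Eli < Ivan < Gus < Cara < Ben < Dev < Dana < Priya < Yosef < Vera < Ravi < Nico.
The 5th largest is Priya.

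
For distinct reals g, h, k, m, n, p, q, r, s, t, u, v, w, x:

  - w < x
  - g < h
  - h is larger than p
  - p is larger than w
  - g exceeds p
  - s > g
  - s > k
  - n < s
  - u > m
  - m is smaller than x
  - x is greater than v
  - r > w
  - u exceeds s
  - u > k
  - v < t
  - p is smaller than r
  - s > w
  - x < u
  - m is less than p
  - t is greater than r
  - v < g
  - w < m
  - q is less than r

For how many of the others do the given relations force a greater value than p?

6

The elements the relations force above p are r, g, s, h, t, u — no chain reaches any other.
That is 6.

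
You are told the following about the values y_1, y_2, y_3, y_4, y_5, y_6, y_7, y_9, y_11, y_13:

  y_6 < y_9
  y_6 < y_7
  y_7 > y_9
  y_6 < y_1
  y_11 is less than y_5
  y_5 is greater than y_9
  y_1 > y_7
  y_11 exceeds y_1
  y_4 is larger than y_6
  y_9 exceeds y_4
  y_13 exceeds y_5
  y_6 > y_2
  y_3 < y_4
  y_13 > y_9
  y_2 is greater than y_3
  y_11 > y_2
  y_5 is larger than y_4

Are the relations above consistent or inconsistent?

consistent

The single ordering y_3 < y_2 < y_6 < y_4 < y_9 < y_7 < y_1 < y_11 < y_5 < y_13 satisfies every listed relation, so no contradiction arises.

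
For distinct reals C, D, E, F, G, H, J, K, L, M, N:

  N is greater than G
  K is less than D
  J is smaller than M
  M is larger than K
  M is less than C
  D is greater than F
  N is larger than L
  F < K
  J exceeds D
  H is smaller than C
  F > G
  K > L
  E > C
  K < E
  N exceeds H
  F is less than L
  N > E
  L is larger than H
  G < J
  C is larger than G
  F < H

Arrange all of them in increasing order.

G < F < H < L < K < D < J < M < C < E < N

The consecutive links are each given: G < F; F < H; H < L; L < K; K < D; D < J; J < M; M < C; C < E; E < N.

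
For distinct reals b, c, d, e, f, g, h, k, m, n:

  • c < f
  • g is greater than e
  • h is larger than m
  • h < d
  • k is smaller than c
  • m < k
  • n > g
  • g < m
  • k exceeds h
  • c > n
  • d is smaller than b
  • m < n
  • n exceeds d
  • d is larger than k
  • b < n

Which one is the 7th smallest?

b

Piecing the relations together gives one ordering: e < g < m < h < k < d < b < n < c < f.
Counting 7 from the smallest end gives b.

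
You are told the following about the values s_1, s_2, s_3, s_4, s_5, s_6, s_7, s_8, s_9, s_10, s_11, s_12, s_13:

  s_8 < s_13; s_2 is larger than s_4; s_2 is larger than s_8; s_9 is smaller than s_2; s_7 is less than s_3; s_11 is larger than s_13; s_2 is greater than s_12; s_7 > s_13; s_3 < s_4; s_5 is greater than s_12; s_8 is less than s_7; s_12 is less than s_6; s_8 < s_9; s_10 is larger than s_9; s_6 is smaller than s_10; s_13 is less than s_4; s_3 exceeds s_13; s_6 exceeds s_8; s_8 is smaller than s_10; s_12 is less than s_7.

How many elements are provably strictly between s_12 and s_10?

1

The relations place s_12 below s_10. An element lies strictly between them when it is forced above s_12 and also forced below s_10.
Above s_12: {s_7, s_6, s_5, s_3, s_4, s_2}. Below s_10: {s_8, s_9, s_6}.
Intersection: {s_6} — 1.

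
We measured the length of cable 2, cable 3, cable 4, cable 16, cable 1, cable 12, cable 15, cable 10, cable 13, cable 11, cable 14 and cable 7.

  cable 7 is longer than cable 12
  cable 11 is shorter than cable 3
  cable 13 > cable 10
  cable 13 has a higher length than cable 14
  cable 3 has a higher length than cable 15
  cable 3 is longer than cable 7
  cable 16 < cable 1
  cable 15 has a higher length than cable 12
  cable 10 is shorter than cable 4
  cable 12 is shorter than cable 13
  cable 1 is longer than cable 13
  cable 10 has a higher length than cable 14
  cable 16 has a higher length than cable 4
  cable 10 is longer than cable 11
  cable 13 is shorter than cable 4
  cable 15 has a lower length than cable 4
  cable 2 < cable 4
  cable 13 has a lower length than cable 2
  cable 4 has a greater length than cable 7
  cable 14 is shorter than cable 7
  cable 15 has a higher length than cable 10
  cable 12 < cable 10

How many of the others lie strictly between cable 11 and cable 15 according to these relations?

The relations place cable 11 below cable 15. An element lies strictly between them when it is forced above cable 11 and also forced below cable 15.
Above cable 11: {cable 10, cable 13, cable 2, cable 3, cable 4, cable 16, cable 1}. Below cable 15: {cable 14, cable 12, cable 10}.
Intersection: {cable 10} — 1.

1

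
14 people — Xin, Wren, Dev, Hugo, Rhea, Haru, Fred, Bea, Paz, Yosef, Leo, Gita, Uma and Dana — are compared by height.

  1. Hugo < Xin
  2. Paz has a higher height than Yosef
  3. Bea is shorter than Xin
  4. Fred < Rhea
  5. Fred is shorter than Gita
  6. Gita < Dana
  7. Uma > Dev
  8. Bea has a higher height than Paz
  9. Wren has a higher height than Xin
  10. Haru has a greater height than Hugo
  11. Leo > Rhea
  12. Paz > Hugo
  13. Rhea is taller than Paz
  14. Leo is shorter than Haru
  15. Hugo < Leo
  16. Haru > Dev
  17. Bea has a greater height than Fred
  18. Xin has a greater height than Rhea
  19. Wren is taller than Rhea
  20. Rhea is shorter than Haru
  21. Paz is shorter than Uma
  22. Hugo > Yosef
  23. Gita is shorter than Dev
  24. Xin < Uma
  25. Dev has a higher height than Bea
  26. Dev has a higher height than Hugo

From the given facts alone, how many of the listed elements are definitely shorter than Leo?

From Leo the given relations immediately reach Hugo, Rhea.
From those, Yosef, Fred, Paz — 5 in total.
Nothing else is reachable below Leo; 5 in all.

5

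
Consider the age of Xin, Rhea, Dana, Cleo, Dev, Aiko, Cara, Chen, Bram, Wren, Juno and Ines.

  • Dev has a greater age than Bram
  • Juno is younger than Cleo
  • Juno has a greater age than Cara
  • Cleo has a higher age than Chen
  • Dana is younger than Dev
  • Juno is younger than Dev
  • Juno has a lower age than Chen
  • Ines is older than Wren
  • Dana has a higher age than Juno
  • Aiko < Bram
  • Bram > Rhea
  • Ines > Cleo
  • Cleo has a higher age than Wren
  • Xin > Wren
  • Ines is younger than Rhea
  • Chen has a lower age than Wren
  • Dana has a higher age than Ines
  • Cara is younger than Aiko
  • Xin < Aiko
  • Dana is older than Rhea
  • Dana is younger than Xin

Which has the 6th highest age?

Rhea

Chaining the given pairs: Cara < Juno < Chen < Wren < Cleo < Ines < Rhea < Dana < Xin < Aiko < Bram < Dev.
Counting 6 from the largest end gives Rhea.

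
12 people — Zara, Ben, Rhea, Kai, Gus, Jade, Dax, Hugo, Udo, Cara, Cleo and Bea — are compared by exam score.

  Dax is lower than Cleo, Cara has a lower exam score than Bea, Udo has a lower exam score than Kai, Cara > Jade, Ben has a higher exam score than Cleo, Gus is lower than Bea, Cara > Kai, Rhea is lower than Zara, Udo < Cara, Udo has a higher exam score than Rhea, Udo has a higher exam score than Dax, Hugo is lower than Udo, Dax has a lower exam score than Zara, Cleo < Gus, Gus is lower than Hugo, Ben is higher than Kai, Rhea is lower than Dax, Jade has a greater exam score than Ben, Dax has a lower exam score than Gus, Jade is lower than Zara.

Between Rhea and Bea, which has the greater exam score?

Following the relations from Rhea: Rhea < Dax < Cleo < Gus < Hugo < Udo < Kai < Ben < Jade < Cara < Bea.
So Rhea < Bea; Bea is the higher of the two.

Bea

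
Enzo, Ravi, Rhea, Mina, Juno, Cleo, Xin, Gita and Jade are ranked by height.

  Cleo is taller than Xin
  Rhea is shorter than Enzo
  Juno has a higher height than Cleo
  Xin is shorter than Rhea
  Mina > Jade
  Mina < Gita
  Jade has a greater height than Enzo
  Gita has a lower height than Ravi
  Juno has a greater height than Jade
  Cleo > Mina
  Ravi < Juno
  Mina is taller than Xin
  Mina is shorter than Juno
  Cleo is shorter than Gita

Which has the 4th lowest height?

The consecutive relations fix a unique order: Xin < Rhea < Enzo < Jade < Mina < Cleo < Gita < Ravi < Juno.
The 4th smallest is Jade.

Jade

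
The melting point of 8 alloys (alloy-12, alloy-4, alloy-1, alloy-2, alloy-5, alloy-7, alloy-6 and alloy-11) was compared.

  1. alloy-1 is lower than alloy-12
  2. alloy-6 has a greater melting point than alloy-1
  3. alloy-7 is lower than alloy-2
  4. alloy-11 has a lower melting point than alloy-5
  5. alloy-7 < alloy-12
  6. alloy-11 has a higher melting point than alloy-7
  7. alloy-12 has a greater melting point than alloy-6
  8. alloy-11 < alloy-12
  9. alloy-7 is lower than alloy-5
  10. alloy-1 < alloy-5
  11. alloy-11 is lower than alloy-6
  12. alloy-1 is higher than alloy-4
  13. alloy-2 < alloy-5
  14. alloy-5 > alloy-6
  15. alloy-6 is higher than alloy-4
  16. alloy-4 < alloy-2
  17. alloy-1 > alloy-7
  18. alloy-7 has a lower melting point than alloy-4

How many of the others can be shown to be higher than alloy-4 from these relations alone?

5

Directly above alloy-4: alloy-2, alloy-1, alloy-6.
One step further: alloy-12, alloy-5 (5 so far).
Nothing else is reachable above alloy-4; 5 in all.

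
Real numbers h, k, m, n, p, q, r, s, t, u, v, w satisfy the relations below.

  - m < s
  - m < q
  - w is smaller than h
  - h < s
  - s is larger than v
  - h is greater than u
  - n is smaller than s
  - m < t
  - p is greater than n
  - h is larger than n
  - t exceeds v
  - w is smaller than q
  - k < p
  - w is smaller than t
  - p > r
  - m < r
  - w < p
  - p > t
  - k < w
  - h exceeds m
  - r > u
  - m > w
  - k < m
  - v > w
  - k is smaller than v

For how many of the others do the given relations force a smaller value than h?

From h the given relations immediately reach n, w, m, u.
From those, k — 5 in total.
No other element is forced below h by the given relations, so the count is 5.

5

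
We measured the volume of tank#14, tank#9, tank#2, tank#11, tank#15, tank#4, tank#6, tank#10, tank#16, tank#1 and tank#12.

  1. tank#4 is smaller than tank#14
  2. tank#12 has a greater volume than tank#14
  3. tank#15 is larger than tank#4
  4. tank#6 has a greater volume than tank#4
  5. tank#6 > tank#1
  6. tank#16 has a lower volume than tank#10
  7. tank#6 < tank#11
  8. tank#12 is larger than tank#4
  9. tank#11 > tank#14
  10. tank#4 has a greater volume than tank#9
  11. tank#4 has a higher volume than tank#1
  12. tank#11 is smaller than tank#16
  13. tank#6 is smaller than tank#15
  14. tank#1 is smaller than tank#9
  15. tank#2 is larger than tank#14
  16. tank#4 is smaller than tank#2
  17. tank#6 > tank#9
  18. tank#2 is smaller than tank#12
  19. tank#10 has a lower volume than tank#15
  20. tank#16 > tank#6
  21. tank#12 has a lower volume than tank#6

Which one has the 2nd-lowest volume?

Piecing the relations together gives one ordering: tank#1 < tank#9 < tank#4 < tank#14 < tank#2 < tank#12 < tank#6 < tank#11 < tank#16 < tank#10 < tank#15.
Counting 2 from the smallest end gives tank#9.

tank#9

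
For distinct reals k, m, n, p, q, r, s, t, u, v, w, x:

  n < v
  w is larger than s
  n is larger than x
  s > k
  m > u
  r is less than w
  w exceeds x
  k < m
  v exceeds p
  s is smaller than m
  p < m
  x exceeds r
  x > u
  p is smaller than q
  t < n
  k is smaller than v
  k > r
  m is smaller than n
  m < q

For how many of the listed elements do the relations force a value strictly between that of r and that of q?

The relations place r below q. An element lies strictly between them when it is forced above r and also forced below q.
Above r: {k, x, s, m, n, w, v}. Below q: {p, u, k, s, m}.
Intersection: {k, s, m} — 3.

3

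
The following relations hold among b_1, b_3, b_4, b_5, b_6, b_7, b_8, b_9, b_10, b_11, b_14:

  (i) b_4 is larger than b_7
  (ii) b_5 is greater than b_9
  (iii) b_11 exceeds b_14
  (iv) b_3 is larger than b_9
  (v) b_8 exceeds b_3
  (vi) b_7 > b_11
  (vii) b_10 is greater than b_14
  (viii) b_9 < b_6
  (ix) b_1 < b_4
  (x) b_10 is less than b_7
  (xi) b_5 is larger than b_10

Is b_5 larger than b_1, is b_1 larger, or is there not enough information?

Following every chain through b_1: above b_1 we get b_4.
b_5 is not reached, and no chain runs the other way from b_5 to b_1.
So the given relations leave the order of b_1 and b_5 undetermined.

undetermined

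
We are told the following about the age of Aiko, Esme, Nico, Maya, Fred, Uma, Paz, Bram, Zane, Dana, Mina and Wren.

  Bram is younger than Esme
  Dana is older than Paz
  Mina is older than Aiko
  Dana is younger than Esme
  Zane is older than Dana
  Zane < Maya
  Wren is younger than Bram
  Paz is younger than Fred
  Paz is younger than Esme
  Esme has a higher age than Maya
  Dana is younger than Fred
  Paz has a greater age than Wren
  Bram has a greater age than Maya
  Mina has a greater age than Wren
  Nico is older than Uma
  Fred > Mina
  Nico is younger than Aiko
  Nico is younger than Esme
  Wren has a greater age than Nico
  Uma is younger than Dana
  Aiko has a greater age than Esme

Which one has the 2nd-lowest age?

Nico

Piecing the relations together gives one ordering: Uma < Nico < Wren < Paz < Dana < Zane < Maya < Bram < Esme < Aiko < Mina < Fred.
Counting 2 from the smallest end gives Nico.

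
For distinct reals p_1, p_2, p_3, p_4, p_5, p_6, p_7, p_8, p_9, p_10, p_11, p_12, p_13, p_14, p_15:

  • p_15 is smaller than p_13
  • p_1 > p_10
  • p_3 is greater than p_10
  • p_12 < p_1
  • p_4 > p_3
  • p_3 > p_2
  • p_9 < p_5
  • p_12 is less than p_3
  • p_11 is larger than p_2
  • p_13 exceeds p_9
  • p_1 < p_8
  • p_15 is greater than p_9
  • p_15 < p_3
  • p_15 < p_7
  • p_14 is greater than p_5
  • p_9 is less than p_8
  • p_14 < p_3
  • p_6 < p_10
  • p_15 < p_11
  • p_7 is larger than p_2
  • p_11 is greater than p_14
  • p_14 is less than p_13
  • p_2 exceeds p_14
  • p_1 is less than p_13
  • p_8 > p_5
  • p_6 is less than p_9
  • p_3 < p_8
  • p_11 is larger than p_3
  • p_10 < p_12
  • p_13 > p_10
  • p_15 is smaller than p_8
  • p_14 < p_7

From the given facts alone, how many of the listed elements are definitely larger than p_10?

7

From p_10 the given relations immediately reach p_12, p_1, p_3, p_13.
From those, p_8, p_4, p_11 — 7 in total.
No other element is forced above p_10 by the given relations, so the count is 7.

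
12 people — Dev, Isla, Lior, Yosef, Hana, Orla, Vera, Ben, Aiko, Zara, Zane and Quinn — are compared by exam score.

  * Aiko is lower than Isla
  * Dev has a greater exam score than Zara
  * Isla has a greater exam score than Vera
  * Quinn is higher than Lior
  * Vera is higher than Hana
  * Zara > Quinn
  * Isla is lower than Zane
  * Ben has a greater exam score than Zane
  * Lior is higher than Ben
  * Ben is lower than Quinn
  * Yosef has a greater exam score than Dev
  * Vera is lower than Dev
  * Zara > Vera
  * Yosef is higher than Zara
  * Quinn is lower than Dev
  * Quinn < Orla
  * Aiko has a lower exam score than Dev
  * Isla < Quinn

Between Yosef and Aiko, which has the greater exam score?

The relevant relations are Aiko < Isla; Isla < Quinn; Quinn < Zara; Zara < Dev; Dev < Yosef.
Chaining these gives Aiko < Isla < Quinn < Zara < Dev < Yosef.
So Aiko < Yosef; Yosef is the higher of the two.

Yosef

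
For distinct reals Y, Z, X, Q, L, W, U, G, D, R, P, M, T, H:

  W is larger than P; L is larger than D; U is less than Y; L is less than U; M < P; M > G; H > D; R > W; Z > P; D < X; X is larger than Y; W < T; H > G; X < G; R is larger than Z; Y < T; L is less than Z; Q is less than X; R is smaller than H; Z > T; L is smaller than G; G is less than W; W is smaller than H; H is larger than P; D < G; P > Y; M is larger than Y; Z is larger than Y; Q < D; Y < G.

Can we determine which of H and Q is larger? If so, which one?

Q < D and D < L give Q < L.
Then L < U extends the chain to U.
Then U < Y extends the chain to Y.
With Y < X: Q < D < L < U < Y < X.
With X < G: Q < D < L < U < Y < X < G.
With G < M: Q < D < L < U < Y < X < G < M.
Then M < P extends the chain to P.
Then P < W extends the chain to W.
Then W < T extends the chain to T.
With T < Z: Q < D < L < U < Y < X < G < M < P < W < T < Z.
Then Z < R extends the chain to R.
With R < H: Q < D < L < U < Y < X < G < M < P < W < T < Z < R < H.
So H is larger.

H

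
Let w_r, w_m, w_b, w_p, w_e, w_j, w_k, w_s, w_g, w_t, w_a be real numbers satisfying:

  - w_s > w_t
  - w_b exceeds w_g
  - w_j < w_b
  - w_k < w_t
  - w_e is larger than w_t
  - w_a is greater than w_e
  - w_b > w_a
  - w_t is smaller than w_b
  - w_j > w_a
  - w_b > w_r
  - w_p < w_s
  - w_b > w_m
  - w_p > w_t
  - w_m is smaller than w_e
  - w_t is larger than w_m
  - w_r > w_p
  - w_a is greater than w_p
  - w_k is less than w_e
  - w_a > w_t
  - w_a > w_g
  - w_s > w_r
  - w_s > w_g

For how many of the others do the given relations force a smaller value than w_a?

6

From w_a the given relations immediately reach w_g, w_t, w_p, w_e.
From those, w_k, w_m — 6 in total.
Nothing else is reachable below w_a; 6 in all.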